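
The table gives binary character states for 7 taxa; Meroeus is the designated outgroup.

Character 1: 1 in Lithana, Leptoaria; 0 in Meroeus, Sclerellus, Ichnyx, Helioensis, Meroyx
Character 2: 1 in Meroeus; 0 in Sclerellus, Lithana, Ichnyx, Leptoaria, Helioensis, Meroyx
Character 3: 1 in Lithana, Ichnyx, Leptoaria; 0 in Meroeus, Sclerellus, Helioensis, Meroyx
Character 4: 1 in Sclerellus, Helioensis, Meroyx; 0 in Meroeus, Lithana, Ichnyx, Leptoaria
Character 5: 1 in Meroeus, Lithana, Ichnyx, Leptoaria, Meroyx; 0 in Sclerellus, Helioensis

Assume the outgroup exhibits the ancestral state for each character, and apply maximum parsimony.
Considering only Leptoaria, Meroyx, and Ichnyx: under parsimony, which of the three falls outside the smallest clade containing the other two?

Character polarity is set by the outgroup: the derived state is whichever differs from the outgroup's state, so for Character 2, Character 5 the derived state is '0', and for the remaining characters it is '1'.
Character 1: derived state '1' in Leptoaria and Lithana only — synapomorphy for {Leptoaria, Lithana}.
All ingroup taxa share the derived state '0' for Character 2; it defines the ingroup but does not resolve relationships within it.
Only Ichnyx, Leptoaria, and Lithana show the derived state '1' for Character 3, supporting them as a clade.
Character 4 (derived state '1') is shared by Helioensis, Meroyx, and Sclerellus — a synapomorphy uniting that clade.
Character 5 (derived state '0') is shared by Helioensis and Sclerellus — a synapomorphy uniting that clade.
Most parsimonious ingroup topology: (((Sclerellus,Helioensis),Meroyx),((Lithana,Leptoaria),Ichnyx)).
Leptoaria and Ichnyx share a more recent common ancestor with each other than either does with Meroyx, so Meroyx is the least closely related of the three.

Meroyx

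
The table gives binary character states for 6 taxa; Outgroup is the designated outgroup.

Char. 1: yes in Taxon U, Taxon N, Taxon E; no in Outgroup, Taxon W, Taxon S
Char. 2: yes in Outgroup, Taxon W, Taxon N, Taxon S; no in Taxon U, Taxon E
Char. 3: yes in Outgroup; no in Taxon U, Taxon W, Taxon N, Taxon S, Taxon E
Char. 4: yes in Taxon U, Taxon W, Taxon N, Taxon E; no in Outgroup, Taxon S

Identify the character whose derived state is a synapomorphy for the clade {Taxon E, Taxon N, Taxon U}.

Character polarity is set by the outgroup: the derived state is whichever differs from the outgroup's state, so for Char. 2, Char. 3 the derived state is 'no', and for the remaining characters it is 'yes'.
Char. 1 (derived state 'yes') is shared by Taxon E, Taxon N, and Taxon U — a synapomorphy uniting that clade.
Char. 2 (derived state 'no') is shared by Taxon E and Taxon U — a synapomorphy uniting that clade.
All ingroup taxa share the derived state 'no' for Char. 3; it defines the ingroup but does not resolve relationships within it.
Char. 4: derived state 'yes' in Taxon E, Taxon N, Taxon U, and Taxon W only — synapomorphy for {Taxon E, Taxon N, Taxon U, Taxon W}.
Most parsimonious ingroup topology: ((((Taxon U,Taxon E),Taxon N),Taxon W),Taxon S).
The clade {Taxon E, Taxon N, Taxon U} is supported by Char. 1: its derived state 'yes' occurs in exactly those taxa and in no other taxon (including the outgroup).

Char. 1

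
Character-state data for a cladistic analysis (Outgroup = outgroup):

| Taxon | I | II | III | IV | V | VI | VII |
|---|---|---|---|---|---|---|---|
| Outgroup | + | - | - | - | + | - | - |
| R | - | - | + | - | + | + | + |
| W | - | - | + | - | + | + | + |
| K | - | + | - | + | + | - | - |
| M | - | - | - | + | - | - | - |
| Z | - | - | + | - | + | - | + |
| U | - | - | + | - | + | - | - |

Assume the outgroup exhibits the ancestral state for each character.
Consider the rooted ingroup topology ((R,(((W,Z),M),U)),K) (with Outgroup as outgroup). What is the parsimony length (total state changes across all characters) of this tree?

11

Map each character onto ((R,(((W,Z),M),U)),K) (rooted by Outgroup) and count the minimum state changes it requires (Fitch parsimony):
I: 1; II: 1; III: 2; IV: 2; V: 1; VI: 2; VII: 2.
Total tree length = 11.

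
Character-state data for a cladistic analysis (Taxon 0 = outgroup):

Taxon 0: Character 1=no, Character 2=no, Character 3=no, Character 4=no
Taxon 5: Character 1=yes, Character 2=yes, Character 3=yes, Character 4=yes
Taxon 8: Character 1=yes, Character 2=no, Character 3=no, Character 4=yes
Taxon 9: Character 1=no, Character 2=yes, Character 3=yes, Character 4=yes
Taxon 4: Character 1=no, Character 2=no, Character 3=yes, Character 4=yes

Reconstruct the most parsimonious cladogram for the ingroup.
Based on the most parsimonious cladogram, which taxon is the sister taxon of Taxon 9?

Taxon 5

The outgroup has state 'no' for every character, so 'yes' is the derived state throughout.
Character 1 groups Taxon 5 and Taxon 8, which is incompatible with the clades supported by the remaining characters; treating it as convergent (homoplasy) costs fewer steps than any alternative tree.
Only Taxon 5 and Taxon 9 show the derived state 'yes' for Character 2, supporting them as a clade.
Character 3 (derived state 'yes') is shared by Taxon 4, Taxon 5, and Taxon 9 — a synapomorphy uniting that clade.
All ingroup taxa share the derived state 'yes' for Character 4; it defines the ingroup but does not resolve relationships within it.
Most parsimonious ingroup topology: (((Taxon 5,Taxon 9),Taxon 4),Taxon 8).
Taxon 9 and Taxon 5 form a cherry on this tree, so they are sister taxa.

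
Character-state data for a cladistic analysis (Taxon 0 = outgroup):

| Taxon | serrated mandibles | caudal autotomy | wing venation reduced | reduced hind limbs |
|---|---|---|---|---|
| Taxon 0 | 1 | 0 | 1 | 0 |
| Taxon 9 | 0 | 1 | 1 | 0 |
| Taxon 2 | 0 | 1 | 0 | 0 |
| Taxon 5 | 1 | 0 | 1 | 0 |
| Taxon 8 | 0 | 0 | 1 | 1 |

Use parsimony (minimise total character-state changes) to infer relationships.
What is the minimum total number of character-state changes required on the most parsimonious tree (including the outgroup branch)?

Character polarity is set by the outgroup: the derived state is whichever differs from the outgroup's state, so for serrated mandibles, wing venation reduced the derived state is '0', and for the remaining characters it is '1'.
Only Taxon 2, Taxon 8, and Taxon 9 show the derived state '0' for serrated mandibles, supporting them as a clade.
Only Taxon 2 and Taxon 9 show the derived state '1' for caudal autotomy, supporting them as a clade.
wing venation reduced: derived state '0' in Taxon 2 only — an autapomorphy, so it tells us nothing about relationships among taxa.
reduced hind limbs (derived state '1') is unique to Taxon 8 (autapomorphy; uninformative for grouping).
Most parsimonious ingroup topology: (((Taxon 9,Taxon 2),Taxon 8),Taxon 5).
Changes per character on this tree: serrated mandibles: 1; caudal autotomy: 1; wing venation reduced: 1; reduced hind limbs: 1.
Total = 4.

4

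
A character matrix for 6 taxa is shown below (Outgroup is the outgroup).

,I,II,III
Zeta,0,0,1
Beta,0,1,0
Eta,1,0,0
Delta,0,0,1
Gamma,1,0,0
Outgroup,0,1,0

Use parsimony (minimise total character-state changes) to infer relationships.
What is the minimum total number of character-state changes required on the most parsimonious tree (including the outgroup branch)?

Character polarity is set by the outgroup: the derived state is whichever differs from the outgroup's state, so for II the derived state is '0', and for the remaining characters it is '1'.
Only Eta and Gamma show the derived state '1' for I, supporting them as a clade.
Only Delta, Eta, Gamma, and Zeta show the derived state '0' for II, supporting them as a clade.
III (derived state '1') is shared by Delta and Zeta — a synapomorphy uniting that clade.
Most parsimonious ingroup topology: (Beta,((Gamma,Eta),(Zeta,Delta))).
Changes per character on this tree: I: 1; II: 1; III: 1.
Total = 3.

3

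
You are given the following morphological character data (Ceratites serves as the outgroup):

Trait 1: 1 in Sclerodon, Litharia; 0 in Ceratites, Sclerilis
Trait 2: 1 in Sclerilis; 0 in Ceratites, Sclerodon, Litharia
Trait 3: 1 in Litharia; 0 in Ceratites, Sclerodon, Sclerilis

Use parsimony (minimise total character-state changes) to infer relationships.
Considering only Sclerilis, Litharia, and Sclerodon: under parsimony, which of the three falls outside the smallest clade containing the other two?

The outgroup has state '0' for every character, so '1' is the derived state throughout.
Only Litharia and Sclerodon show the derived state '1' for Trait 1, supporting them as a clade.
Trait 2 (derived state '1') is unique to Sclerilis (autapomorphy; uninformative for grouping).
Trait 3: derived state '1' in Litharia only — an autapomorphy, so it tells us nothing about relationships among taxa.
Most parsimonious ingroup topology: ((Sclerodon,Litharia),Sclerilis).
Litharia and Sclerodon share a more recent common ancestor with each other than either does with Sclerilis, so Sclerilis is the least closely related of the three.

Sclerilis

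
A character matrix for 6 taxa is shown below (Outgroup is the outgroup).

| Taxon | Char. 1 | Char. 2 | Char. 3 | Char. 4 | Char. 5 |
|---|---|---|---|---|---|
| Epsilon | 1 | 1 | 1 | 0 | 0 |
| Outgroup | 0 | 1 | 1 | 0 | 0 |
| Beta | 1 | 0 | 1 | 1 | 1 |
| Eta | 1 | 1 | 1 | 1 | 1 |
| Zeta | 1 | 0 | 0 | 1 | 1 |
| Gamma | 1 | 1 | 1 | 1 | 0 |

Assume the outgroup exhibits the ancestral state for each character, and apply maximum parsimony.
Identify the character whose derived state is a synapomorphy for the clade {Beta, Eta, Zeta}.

Character polarity is set by the outgroup: the derived state is whichever differs from the outgroup's state, so for Char. 2, Char. 3 the derived state is '0', and for the remaining characters it is '1'.
All ingroup taxa share the derived state '1' for Char. 1; it defines the ingroup but does not resolve relationships within it.
Only Beta and Zeta show the derived state '0' for Char. 2, supporting them as a clade.
Char. 3 (derived state '0') is unique to Zeta (autapomorphy; uninformative for grouping).
Only Beta, Eta, Gamma, and Zeta show the derived state '1' for Char. 4, supporting them as a clade.
Only Beta, Eta, and Zeta show the derived state '1' for Char. 5, supporting them as a clade.
Most parsimonious ingroup topology: (((Eta,(Beta,Zeta)),Gamma),Epsilon).
The clade {Beta, Eta, Zeta} is supported by Char. 5: its derived state '1' occurs in exactly those taxa and in no other taxon (including the outgroup).

Char. 5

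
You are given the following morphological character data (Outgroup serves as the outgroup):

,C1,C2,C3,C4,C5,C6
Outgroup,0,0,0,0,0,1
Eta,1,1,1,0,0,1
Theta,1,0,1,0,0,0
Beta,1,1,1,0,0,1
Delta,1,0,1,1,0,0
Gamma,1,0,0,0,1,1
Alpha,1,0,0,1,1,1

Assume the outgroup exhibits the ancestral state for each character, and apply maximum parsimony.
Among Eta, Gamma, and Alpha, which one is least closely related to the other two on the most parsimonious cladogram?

Eta

Character polarity is set by the outgroup: the derived state is whichever differs from the outgroup's state, so for C6 the derived state is '0', and for the remaining characters it is '1'.
All ingroup taxa share the derived state '1' for C1; it defines the ingroup but does not resolve relationships within it.
C2: derived state '1' in Beta and Eta only — synapomorphy for {Beta, Eta}.
C3: derived state '1' in Beta, Delta, Eta, and Theta only — synapomorphy for {Beta, Delta, Eta, Theta}.
C4 groups Alpha and Delta, which is incompatible with the clades supported by the remaining characters; treating it as convergent (homoplasy) costs fewer steps than any alternative tree.
Only Alpha and Gamma show the derived state '1' for C5, supporting them as a clade.
C6: derived state '0' in Delta and Theta only — synapomorphy for {Delta, Theta}.
Most parsimonious ingroup topology: (((Eta,Beta),(Theta,Delta)),(Gamma,Alpha)).
Gamma and Alpha share a more recent common ancestor with each other than either does with Eta, so Eta is the least closely related of the three.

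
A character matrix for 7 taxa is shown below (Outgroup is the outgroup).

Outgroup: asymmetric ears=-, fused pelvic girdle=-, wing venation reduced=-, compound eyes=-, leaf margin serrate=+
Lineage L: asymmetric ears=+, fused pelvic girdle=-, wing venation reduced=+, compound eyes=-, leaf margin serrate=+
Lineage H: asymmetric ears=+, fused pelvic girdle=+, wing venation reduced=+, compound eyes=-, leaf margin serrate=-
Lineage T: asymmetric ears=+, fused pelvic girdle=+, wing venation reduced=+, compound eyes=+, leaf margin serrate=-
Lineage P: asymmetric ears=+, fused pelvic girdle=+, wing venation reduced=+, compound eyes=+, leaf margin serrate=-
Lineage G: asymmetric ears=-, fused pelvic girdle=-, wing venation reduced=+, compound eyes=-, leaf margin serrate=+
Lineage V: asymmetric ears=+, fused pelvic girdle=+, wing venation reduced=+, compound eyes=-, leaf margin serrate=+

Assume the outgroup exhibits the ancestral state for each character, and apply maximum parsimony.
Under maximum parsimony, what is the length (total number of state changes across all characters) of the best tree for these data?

Character polarity is set by the outgroup: the derived state is whichever differs from the outgroup's state, so for leaf margin serrate the derived state is '-', and for the remaining characters it is '+'.
asymmetric ears (derived state '+') is shared by Lineage H, Lineage L, Lineage P, Lineage T, and Lineage V — a synapomorphy uniting that clade.
fused pelvic girdle (derived state '+') is shared by Lineage H, Lineage P, Lineage T, and Lineage V — a synapomorphy uniting that clade.
wing venation reduced (derived state '+') is shared by all ingroup taxa — unites the whole ingroup.
compound eyes: derived state '+' in Lineage P and Lineage T only — synapomorphy for {Lineage P, Lineage T}.
leaf margin serrate (derived state '-') is shared by Lineage H, Lineage P, and Lineage T — a synapomorphy uniting that clade.
Most parsimonious ingroup topology: ((Lineage L,((Lineage H,(Lineage T,Lineage P)),Lineage V)),Lineage G).
Changes per character on this tree: asymmetric ears: 1; fused pelvic girdle: 1; wing venation reduced: 1; compound eyes: 1; leaf margin serrate: 1.
Total = 5.

5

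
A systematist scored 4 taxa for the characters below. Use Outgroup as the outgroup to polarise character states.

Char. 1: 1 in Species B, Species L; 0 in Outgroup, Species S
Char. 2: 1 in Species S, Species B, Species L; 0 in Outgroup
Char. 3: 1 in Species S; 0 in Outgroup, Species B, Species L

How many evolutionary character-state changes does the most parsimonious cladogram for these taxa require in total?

3

The outgroup has state '0' for every character, so '1' is the derived state throughout.
Only Species B and Species L show the derived state '1' for Char. 1, supporting them as a clade.
Char. 2 (derived state '1') is shared by all ingroup taxa — unites the whole ingroup.
Char. 3: derived state '1' in Species S only — an autapomorphy, so it tells us nothing about relationships among taxa.
Most parsimonious ingroup topology: (Species S,(Species B,Species L)).
Changes per character on this tree: Char. 1: 1; Char. 2: 1; Char. 3: 1.
Total = 3.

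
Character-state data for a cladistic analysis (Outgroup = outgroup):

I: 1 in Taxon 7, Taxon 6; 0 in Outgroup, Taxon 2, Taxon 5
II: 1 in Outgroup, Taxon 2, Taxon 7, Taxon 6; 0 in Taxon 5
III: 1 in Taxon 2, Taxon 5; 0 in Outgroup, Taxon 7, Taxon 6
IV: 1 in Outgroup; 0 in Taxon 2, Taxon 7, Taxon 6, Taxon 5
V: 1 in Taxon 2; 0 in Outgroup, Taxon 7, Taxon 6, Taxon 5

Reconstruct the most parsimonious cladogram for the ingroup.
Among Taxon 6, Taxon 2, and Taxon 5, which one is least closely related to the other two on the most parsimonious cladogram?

Taxon 6

Character polarity is set by the outgroup: the derived state is whichever differs from the outgroup's state, so for II, IV the derived state is '0', and for the remaining characters it is '1'.
Only Taxon 6 and Taxon 7 show the derived state '1' for I, supporting them as a clade.
II (derived state '0') is unique to Taxon 5 (autapomorphy; uninformative for grouping).
Only Taxon 2 and Taxon 5 show the derived state '1' for III, supporting them as a clade.
IV (derived state '0') is shared by all ingroup taxa — unites the whole ingroup.
V: derived state '1' in Taxon 2 only — an autapomorphy, so it tells us nothing about relationships among taxa.
Most parsimonious ingroup topology: ((Taxon 2,Taxon 5),(Taxon 7,Taxon 6)).
Taxon 2 and Taxon 5 share a more recent common ancestor with each other than either does with Taxon 6, so Taxon 6 is the least closely related of the three.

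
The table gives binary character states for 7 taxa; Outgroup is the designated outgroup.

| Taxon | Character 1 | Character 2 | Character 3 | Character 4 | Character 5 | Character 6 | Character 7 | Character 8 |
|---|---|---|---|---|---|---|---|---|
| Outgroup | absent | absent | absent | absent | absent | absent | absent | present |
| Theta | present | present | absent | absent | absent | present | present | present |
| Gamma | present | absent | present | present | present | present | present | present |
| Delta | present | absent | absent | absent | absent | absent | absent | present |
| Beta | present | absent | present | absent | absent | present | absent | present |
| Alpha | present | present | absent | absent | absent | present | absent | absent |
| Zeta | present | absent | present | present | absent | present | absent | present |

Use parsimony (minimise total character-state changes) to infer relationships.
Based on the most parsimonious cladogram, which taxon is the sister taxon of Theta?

Character polarity is set by the outgroup: the derived state is whichever differs from the outgroup's state, so for Character 8 the derived state is 'absent', and for the remaining characters it is 'present'.
All ingroup taxa share the derived state 'present' for Character 1; it defines the ingroup but does not resolve relationships within it.
Character 2: derived state 'present' in Alpha and Theta only — synapomorphy for {Alpha, Theta}.
Only Beta, Gamma, and Zeta show the derived state 'present' for Character 3, supporting them as a clade.
Character 4: derived state 'present' in Gamma and Zeta only — synapomorphy for {Gamma, Zeta}.
Character 5: derived state 'present' in Gamma only — an autapomorphy, so it tells us nothing about relationships among taxa.
Character 6 (derived state 'present') is shared by Alpha, Beta, Gamma, Theta, and Zeta — a synapomorphy uniting that clade.
Character 7 groups Gamma and Theta, which is incompatible with the clades supported by the remaining characters; treating it as convergent (homoplasy) costs fewer steps than any alternative tree.
Character 8 (derived state 'absent') is unique to Alpha (autapomorphy; uninformative for grouping).
Most parsimonious ingroup topology: (((Theta,Alpha),((Gamma,Zeta),Beta)),Delta).
Theta and Alpha form a cherry on this tree, so they are sister taxa.

Alpha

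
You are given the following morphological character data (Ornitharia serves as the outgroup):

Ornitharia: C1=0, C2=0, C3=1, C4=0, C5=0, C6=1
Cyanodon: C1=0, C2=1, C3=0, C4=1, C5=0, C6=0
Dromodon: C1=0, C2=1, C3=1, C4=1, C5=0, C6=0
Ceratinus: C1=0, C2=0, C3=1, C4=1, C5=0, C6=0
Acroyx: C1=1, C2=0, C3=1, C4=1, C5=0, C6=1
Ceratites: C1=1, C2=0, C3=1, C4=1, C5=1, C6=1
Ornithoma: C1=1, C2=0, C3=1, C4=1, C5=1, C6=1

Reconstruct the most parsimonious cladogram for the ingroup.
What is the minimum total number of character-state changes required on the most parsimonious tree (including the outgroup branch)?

6

Character polarity is set by the outgroup: the derived state is whichever differs from the outgroup's state, so for C3, C6 the derived state is '0', and for the remaining characters it is '1'.
C1 (derived state '1') is shared by Acroyx, Ceratites, and Ornithoma — a synapomorphy uniting that clade.
Only Cyanodon and Dromodon show the derived state '1' for C2, supporting them as a clade.
C3: derived state '0' in Cyanodon only — an autapomorphy, so it tells us nothing about relationships among taxa.
All ingroup taxa share the derived state '1' for C4; it defines the ingroup but does not resolve relationships within it.
C5 (derived state '1') is shared by Ceratites and Ornithoma — a synapomorphy uniting that clade.
C6 (derived state '0') is shared by Ceratinus, Cyanodon, and Dromodon — a synapomorphy uniting that clade.
Most parsimonious ingroup topology: (((Cyanodon,Dromodon),Ceratinus),(Acroyx,(Ceratites,Ornithoma))).
Changes per character on this tree: C1: 1; C2: 1; C3: 1; C4: 1; C5: 1; C6: 1.
Total = 6.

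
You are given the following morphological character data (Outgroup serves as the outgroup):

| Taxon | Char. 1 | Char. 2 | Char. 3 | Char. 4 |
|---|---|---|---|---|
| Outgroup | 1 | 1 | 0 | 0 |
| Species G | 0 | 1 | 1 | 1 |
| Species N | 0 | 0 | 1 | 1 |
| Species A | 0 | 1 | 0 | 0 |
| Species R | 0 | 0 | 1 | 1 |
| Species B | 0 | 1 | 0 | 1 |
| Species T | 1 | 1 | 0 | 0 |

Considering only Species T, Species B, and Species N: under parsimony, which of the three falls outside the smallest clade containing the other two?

Species T

Character polarity is set by the outgroup: the derived state is whichever differs from the outgroup's state, so for Char. 1, Char. 2 the derived state is '0', and for the remaining characters it is '1'.
Only Species A, Species B, Species G, Species N, and Species R show the derived state '0' for Char. 1, supporting them as a clade.
Char. 2: derived state '0' in Species N and Species R only — synapomorphy for {Species N, Species R}.
Char. 3 (derived state '1') is shared by Species G, Species N, and Species R — a synapomorphy uniting that clade.
Only Species B, Species G, Species N, and Species R show the derived state '1' for Char. 4, supporting them as a clade.
Most parsimonious ingroup topology: ((((Species G,(Species N,Species R)),Species B),Species A),Species T).
Species B and Species N share a more recent common ancestor with each other than either does with Species T, so Species T is the least closely related of the three.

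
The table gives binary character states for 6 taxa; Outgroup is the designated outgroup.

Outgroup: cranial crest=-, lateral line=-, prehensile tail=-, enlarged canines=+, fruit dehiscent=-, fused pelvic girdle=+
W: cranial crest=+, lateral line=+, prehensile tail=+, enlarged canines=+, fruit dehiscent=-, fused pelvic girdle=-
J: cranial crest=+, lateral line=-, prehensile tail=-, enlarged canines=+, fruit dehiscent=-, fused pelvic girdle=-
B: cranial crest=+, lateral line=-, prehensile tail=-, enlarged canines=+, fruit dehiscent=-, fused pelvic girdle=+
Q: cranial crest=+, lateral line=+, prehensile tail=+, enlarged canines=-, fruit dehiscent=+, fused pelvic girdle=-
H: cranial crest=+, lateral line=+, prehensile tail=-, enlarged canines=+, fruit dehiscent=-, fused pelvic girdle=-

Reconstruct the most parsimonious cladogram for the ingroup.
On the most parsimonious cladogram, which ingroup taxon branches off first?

Character polarity is set by the outgroup: the derived state is whichever differs from the outgroup's state, so for enlarged canines, fused pelvic girdle the derived state is '-', and for the remaining characters it is '+'.
cranial crest (derived state '+') is shared by all ingroup taxa — unites the whole ingroup.
Only H, Q, and W show the derived state '+' for lateral line, supporting them as a clade.
prehensile tail (derived state '+') is shared by Q and W — a synapomorphy uniting that clade.
enlarged canines (derived state '-') is unique to Q (autapomorphy; uninformative for grouping).
fruit dehiscent: derived state '+' in Q only — an autapomorphy, so it tells us nothing about relationships among taxa.
fused pelvic girdle: derived state '-' in H, J, Q, and W only — synapomorphy for {H, J, Q, W}.
Most parsimonious ingroup topology: ((((W,Q),H),J),B).
B is sister to the clade containing all other ingroup taxa, so it is the earliest-diverging (most basal) ingroup lineage.

B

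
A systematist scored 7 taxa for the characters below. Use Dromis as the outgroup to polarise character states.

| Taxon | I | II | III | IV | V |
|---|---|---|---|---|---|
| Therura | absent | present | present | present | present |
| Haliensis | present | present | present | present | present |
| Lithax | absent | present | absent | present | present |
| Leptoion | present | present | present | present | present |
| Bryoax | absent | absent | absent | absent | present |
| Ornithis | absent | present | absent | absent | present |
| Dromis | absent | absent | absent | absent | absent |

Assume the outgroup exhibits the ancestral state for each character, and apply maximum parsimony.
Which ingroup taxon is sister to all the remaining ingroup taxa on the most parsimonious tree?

The outgroup has state 'absent' for every character, so 'present' is the derived state throughout.
Only Haliensis and Leptoion show the derived state 'present' for I, supporting them as a clade.
Only Haliensis, Leptoion, Lithax, Ornithis, and Therura show the derived state 'present' for II, supporting them as a clade.
III: derived state 'present' in Haliensis, Leptoion, and Therura only — synapomorphy for {Haliensis, Leptoion, Therura}.
IV (derived state 'present') is shared by Haliensis, Leptoion, Lithax, and Therura — a synapomorphy uniting that clade.
V (derived state 'present') is shared by all ingroup taxa — unites the whole ingroup.
Most parsimonious ingroup topology: (((((Leptoion,Haliensis),Therura),Lithax),Ornithis),Bryoax).
Bryoax is sister to the clade containing all other ingroup taxa, so it is the earliest-diverging (most basal) ingroup lineage.

Bryoax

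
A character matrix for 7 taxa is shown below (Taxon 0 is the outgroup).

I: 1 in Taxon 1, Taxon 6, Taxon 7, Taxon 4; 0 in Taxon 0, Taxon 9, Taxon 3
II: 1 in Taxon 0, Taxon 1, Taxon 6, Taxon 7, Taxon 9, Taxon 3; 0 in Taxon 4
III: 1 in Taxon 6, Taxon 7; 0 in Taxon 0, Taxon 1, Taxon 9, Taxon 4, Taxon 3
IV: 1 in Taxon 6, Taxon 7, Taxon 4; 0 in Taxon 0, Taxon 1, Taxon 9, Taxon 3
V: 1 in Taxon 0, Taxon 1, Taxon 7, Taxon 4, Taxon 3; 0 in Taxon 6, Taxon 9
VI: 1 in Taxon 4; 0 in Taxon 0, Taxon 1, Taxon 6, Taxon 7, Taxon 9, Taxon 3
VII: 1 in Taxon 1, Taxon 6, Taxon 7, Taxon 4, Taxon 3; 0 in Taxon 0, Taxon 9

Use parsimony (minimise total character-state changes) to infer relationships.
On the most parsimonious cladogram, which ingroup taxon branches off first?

Taxon 9

Character polarity is set by the outgroup: the derived state is whichever differs from the outgroup's state, so for II, V the derived state is '0', and for the remaining characters it is '1'.
Only Taxon 1, Taxon 4, Taxon 6, and Taxon 7 show the derived state '1' for I, supporting them as a clade.
II (derived state '0') is unique to Taxon 4 (autapomorphy; uninformative for grouping).
III: derived state '1' in Taxon 6 and Taxon 7 only — synapomorphy for {Taxon 6, Taxon 7}.
IV (derived state '1') is shared by Taxon 4, Taxon 6, and Taxon 7 — a synapomorphy uniting that clade.
V (state '0') occurs in Taxon 6 and Taxon 9 but conflicts with the nesting implied by the other characters — most parsimoniously interpreted as homoplasy.
VI: derived state '1' in Taxon 4 only — an autapomorphy, so it tells us nothing about relationships among taxa.
VII (derived state '1') is shared by Taxon 1, Taxon 3, Taxon 4, Taxon 6, and Taxon 7 — a synapomorphy uniting that clade.
Most parsimonious ingroup topology: (((Taxon 1,((Taxon 6,Taxon 7),Taxon 4)),Taxon 3),Taxon 9).
Taxon 9 is sister to the clade containing all other ingroup taxa, so it is the earliest-diverging (most basal) ingroup lineage.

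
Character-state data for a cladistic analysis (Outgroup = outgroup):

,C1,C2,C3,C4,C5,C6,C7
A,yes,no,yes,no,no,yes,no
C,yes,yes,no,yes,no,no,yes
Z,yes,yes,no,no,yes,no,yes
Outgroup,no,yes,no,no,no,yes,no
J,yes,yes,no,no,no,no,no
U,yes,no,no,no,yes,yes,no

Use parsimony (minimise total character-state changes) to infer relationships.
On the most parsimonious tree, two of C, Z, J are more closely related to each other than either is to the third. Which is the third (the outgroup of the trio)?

Character polarity is set by the outgroup: the derived state is whichever differs from the outgroup's state, so for C2, C6 the derived state is 'no', and for the remaining characters it is 'yes'.
All ingroup taxa share the derived state 'yes' for C1; it defines the ingroup but does not resolve relationships within it.
Only A and U show the derived state 'no' for C2, supporting them as a clade.
C3 (derived state 'yes') is unique to A (autapomorphy; uninformative for grouping).
C4 (derived state 'yes') is unique to C (autapomorphy; uninformative for grouping).
C5 groups U and Z, which is incompatible with the clades supported by the remaining characters; treating it as convergent (homoplasy) costs fewer steps than any alternative tree.
C6: derived state 'no' in C, J, and Z only — synapomorphy for {C, J, Z}.
Only C and Z show the derived state 'yes' for C7, supporting them as a clade.
Most parsimonious ingroup topology: ((J,(C,Z)),(U,A)).
C and Z share a more recent common ancestor with each other than either does with J, so J is the least closely related of the three.

J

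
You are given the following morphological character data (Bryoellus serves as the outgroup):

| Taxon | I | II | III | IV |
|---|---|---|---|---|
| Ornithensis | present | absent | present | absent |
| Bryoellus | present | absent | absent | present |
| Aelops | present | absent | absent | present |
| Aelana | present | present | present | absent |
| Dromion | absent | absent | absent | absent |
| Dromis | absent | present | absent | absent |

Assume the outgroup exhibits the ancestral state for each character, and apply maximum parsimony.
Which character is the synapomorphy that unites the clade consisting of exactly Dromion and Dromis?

I

Character polarity is set by the outgroup: the derived state is whichever differs from the outgroup's state, so for I, IV the derived state is 'absent', and for the remaining characters it is 'present'.
I: derived state 'absent' in Dromion and Dromis only — synapomorphy for {Dromion, Dromis}.
II (state 'present') occurs in Aelana and Dromis but conflicts with the nesting implied by the other characters — most parsimoniously interpreted as homoplasy.
III (derived state 'present') is shared by Aelana and Ornithensis — a synapomorphy uniting that clade.
IV: derived state 'absent' in Aelana, Dromion, Dromis, and Ornithensis only — synapomorphy for {Aelana, Dromion, Dromis, Ornithensis}.
Most parsimonious ingroup topology: (Aelops,((Ornithensis,Aelana),(Dromis,Dromion))).
The clade {Dromion, Dromis} is supported by I: its derived state 'absent' occurs in exactly those taxa and in no other taxon (including the outgroup).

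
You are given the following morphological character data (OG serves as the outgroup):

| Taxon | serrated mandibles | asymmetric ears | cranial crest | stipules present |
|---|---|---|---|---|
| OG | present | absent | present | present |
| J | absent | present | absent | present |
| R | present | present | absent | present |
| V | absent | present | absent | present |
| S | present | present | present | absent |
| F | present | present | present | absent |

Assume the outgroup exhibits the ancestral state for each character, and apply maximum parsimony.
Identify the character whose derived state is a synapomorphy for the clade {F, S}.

stipules present

Character polarity is set by the outgroup: the derived state is whichever differs from the outgroup's state, so for serrated mandibles, cranial crest, stipules present the derived state is 'absent', and for the remaining characters it is 'present'.
Only J and V show the derived state 'absent' for serrated mandibles, supporting them as a clade.
All ingroup taxa share the derived state 'present' for asymmetric ears; it defines the ingroup but does not resolve relationships within it.
cranial crest (derived state 'absent') is shared by J, R, and V — a synapomorphy uniting that clade.
stipules present (derived state 'absent') is shared by F and S — a synapomorphy uniting that clade.
Most parsimonious ingroup topology: (((J,V),R),(S,F)).
The clade {F, S} is supported by stipules present: its derived state 'absent' occurs in exactly those taxa and in no other taxon (including the outgroup).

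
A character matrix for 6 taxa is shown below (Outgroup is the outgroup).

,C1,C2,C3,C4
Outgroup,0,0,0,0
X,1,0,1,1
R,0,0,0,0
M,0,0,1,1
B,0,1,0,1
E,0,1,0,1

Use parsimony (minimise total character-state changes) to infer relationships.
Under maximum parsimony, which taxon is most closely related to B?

The outgroup has state '0' for every character, so '1' is the derived state throughout.
C1 (derived state '1') is unique to X (autapomorphy; uninformative for grouping).
C2: derived state '1' in B and E only — synapomorphy for {B, E}.
C3 (derived state '1') is shared by M and X — a synapomorphy uniting that clade.
Only B, E, M, and X show the derived state '1' for C4, supporting them as a clade.
Most parsimonious ingroup topology: (((X,M),(B,E)),R).
B and E form a cherry on this tree, so they are sister taxa.

E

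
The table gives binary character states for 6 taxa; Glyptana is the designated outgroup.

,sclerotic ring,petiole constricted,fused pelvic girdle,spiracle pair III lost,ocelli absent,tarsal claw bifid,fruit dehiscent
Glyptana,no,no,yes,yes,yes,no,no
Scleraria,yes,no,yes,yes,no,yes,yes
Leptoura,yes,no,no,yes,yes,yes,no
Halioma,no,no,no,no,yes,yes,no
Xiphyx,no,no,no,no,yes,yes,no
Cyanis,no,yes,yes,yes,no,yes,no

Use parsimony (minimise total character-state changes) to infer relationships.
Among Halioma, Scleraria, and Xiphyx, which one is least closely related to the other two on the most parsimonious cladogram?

Scleraria

Character polarity is set by the outgroup: the derived state is whichever differs from the outgroup's state, so for fused pelvic girdle, spiracle pair III lost, ocelli absent the derived state is 'no', and for the remaining characters it is 'yes'.
sclerotic ring groups Leptoura and Scleraria, which is incompatible with the clades supported by the remaining characters; treating it as convergent (homoplasy) costs fewer steps than any alternative tree.
petiole constricted (derived state 'yes') is unique to Cyanis (autapomorphy; uninformative for grouping).
Only Halioma, Leptoura, and Xiphyx show the derived state 'no' for fused pelvic girdle, supporting them as a clade.
spiracle pair III lost: derived state 'no' in Halioma and Xiphyx only — synapomorphy for {Halioma, Xiphyx}.
ocelli absent: derived state 'no' in Cyanis and Scleraria only — synapomorphy for {Cyanis, Scleraria}.
tarsal claw bifid (derived state 'yes') is shared by all ingroup taxa — unites the whole ingroup.
fruit dehiscent: derived state 'yes' in Scleraria only — an autapomorphy, so it tells us nothing about relationships among taxa.
Most parsimonious ingroup topology: ((Scleraria,Cyanis),(Leptoura,(Halioma,Xiphyx))).
Halioma and Xiphyx share a more recent common ancestor with each other than either does with Scleraria, so Scleraria is the least closely related of the three.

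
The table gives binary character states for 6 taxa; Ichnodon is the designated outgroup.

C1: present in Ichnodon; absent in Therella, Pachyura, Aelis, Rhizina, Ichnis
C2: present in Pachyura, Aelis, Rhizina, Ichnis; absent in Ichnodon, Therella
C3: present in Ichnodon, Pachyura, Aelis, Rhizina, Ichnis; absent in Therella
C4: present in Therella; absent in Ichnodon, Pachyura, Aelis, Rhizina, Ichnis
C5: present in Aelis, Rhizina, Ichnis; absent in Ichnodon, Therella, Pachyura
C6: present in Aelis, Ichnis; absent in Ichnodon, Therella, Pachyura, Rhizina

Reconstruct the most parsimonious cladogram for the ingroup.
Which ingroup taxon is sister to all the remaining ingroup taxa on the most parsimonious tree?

Character polarity is set by the outgroup: the derived state is whichever differs from the outgroup's state, so for C1, C3 the derived state is 'absent', and for the remaining characters it is 'present'.
C1 (derived state 'absent') is shared by all ingroup taxa — unites the whole ingroup.
C2: derived state 'present' in Aelis, Ichnis, Pachyura, and Rhizina only — synapomorphy for {Aelis, Ichnis, Pachyura, Rhizina}.
C3: derived state 'absent' in Therella only — an autapomorphy, so it tells us nothing about relationships among taxa.
C4 (derived state 'present') is unique to Therella (autapomorphy; uninformative for grouping).
C5 (derived state 'present') is shared by Aelis, Ichnis, and Rhizina — a synapomorphy uniting that clade.
C6: derived state 'present' in Aelis and Ichnis only — synapomorphy for {Aelis, Ichnis}.
Most parsimonious ingroup topology: ((((Aelis,Ichnis),Rhizina),Pachyura),Therella).
Therella is sister to the clade containing all other ingroup taxa, so it is the earliest-diverging (most basal) ingroup lineage.

Therella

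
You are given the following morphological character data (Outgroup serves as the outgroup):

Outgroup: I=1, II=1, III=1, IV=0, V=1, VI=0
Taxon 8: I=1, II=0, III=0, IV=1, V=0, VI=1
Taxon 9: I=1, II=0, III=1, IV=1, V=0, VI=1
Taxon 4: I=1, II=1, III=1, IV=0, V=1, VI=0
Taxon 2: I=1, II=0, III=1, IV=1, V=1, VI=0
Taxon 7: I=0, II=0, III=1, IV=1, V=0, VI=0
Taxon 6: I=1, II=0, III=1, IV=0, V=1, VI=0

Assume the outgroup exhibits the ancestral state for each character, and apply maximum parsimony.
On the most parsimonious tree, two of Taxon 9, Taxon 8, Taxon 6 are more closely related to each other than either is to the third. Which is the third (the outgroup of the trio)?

Character polarity is set by the outgroup: the derived state is whichever differs from the outgroup's state, so for I, II, III, V the derived state is '0', and for the remaining characters it is '1'.
I: derived state '0' in Taxon 7 only — an autapomorphy, so it tells us nothing about relationships among taxa.
II: derived state '0' in Taxon 2, Taxon 6, Taxon 7, Taxon 8, and Taxon 9 only — synapomorphy for {Taxon 2, Taxon 6, Taxon 7, Taxon 8, Taxon 9}.
III: derived state '0' in Taxon 8 only — an autapomorphy, so it tells us nothing about relationships among taxa.
IV (derived state '1') is shared by Taxon 2, Taxon 7, Taxon 8, and Taxon 9 — a synapomorphy uniting that clade.
V: derived state '0' in Taxon 7, Taxon 8, and Taxon 9 only — synapomorphy for {Taxon 7, Taxon 8, Taxon 9}.
VI (derived state '1') is shared by Taxon 8 and Taxon 9 — a synapomorphy uniting that clade.
Most parsimonious ingroup topology: (((((Taxon 8,Taxon 9),Taxon 7),Taxon 2),Taxon 6),Taxon 4).
Taxon 8 and Taxon 9 share a more recent common ancestor with each other than either does with Taxon 6, so Taxon 6 is the least closely related of the three.

Taxon 6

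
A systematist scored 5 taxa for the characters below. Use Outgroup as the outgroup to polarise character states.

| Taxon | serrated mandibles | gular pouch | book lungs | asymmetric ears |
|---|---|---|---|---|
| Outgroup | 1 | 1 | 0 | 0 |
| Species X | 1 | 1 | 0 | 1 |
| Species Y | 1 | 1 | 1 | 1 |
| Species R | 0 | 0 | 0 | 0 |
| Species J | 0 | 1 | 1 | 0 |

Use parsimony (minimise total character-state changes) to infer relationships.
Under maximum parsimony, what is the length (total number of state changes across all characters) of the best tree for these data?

Character polarity is set by the outgroup: the derived state is whichever differs from the outgroup's state, so for serrated mandibles, gular pouch the derived state is '0', and for the remaining characters it is '1'.
serrated mandibles: derived state '0' in Species J and Species R only — synapomorphy for {Species J, Species R}.
gular pouch (derived state '0') is unique to Species R (autapomorphy; uninformative for grouping).
book lungs groups Species J and Species Y, which is incompatible with the clades supported by the remaining characters; treating it as convergent (homoplasy) costs fewer steps than any alternative tree.
asymmetric ears: derived state '1' in Species X and Species Y only — synapomorphy for {Species X, Species Y}.
Most parsimonious ingroup topology: ((Species X,Species Y),(Species R,Species J)).
Changes per character on this tree: serrated mandibles: 1; gular pouch: 1; book lungs: 2; asymmetric ears: 1.
Total = 5.

5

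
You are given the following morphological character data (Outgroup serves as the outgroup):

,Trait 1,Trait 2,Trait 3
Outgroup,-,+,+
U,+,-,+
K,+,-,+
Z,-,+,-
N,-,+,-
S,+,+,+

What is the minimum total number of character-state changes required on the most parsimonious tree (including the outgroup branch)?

Character polarity is set by the outgroup: the derived state is whichever differs from the outgroup's state, so for Trait 2, Trait 3 the derived state is '-', and for the remaining characters it is '+'.
Only K, S, and U show the derived state '+' for Trait 1, supporting them as a clade.
Only K and U show the derived state '-' for Trait 2, supporting them as a clade.
Trait 3: derived state '-' in N and Z only — synapomorphy for {N, Z}.
Most parsimonious ingroup topology: (((U,K),S),(Z,N)).
Changes per character on this tree: Trait 1: 1; Trait 2: 1; Trait 3: 1.
Total = 3.

3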